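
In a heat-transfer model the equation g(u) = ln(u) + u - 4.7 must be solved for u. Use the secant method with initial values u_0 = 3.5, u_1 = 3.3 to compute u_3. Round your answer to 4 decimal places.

3.4590

g(3.5) = 0.052763, g(3.3) = -0.206078
u_2 = 3.300000 − (-0.206078)·(3.300000 − 3.500000) / (-0.206078 − 0.052763) = 3.300000 − (0.041216)/(-0.258841) = 3.459231
g(3.459231) = 0.000278
u_3 = 3.459231 − 0.000278·(3.459231 − 3.300000) / (0.000278 − (-0.206078)) = 3.459231 − (0.000044)/(0.206355) = 3.459017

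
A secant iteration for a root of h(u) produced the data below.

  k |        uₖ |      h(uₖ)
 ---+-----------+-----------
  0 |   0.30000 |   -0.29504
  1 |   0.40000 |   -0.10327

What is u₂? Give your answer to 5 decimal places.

0.45385

u₂ = 0.40000 − (-0.10327)·(0.40000 − 0.30000) / (-0.10327 − (-0.29504))
   = 0.40000 − (-0.0103270)/(0.1917700) = 0.4538510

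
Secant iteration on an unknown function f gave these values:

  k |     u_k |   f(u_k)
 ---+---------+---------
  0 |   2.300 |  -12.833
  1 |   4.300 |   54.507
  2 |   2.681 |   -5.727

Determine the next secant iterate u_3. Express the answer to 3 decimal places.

u_3 = 2.681 − (-5.727)·(2.681 − 4.300) / (-5.727 − 54.507)
   = 2.681 − (9.27201)/(-60.23400) = 2.83493

2.835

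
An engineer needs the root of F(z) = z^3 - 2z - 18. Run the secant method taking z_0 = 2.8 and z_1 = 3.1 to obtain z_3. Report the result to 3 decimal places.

2.874

F(2.8) = -1.64800, F(3.1) = 5.59100
z_2 = 3.10000 − 5.59100·(3.10000 − 2.80000) / (5.59100 − (-1.64800)) = 3.10000 − (1.67730)/(7.23900) = 2.86830
F(2.86830) = -0.13875
z_3 = 2.86830 − (-0.13875)·(2.86830 − 3.10000) / (-0.13875 − 5.59100) = 2.86830 − (0.03215)/(-5.72975) = 2.87391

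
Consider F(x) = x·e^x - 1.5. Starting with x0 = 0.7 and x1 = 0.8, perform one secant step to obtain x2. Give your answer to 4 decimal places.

F(0.7) = -0.090373, F(0.8) = 0.280433
x2 = 0.800000 − 0.280433·(0.800000 − 0.700000) / (0.280433 − (-0.090373)) = 0.800000 − (0.028043)/(0.370806) = 0.724372

0.7244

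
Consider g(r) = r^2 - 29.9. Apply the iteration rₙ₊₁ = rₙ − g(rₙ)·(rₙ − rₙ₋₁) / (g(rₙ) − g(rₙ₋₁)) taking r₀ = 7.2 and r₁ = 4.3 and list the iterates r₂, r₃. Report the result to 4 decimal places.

g(7.2) = 21.940000, g(4.3) = -11.410000
r₂ = 4.300000 − (-11.410000)·(4.300000 − 7.200000) / (-11.410000 − 21.940000) = 4.300000 − (33.089000)/(-33.350000) = 5.292174
g(5.292174) = -1.892895
r₃ = 5.292174 − (-1.892895)·(5.292174 − 4.300000) / (-1.892895 − (-11.410000)) = 5.292174 − (-1.878081)/(9.517105) = 5.489511

5.2922, 5.4895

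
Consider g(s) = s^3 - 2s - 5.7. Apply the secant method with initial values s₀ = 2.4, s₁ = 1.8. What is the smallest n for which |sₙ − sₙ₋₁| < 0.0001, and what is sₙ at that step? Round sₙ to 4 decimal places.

g(2.4) = 3.324000, g(1.8) = -3.468000
s₂ = 1.800000 − (-3.468000)·(-0.600000)/(-6.792000) = 2.106360;  |Δ| = 0.306360
g(2.106360) = -0.567317
s₃ = 2.106360 − (-0.567317)·(0.306360)/(2.900683) = 2.166279;  |Δ| = 0.059918
g(2.166279) = 0.133275
s₄ = 2.166279 − 0.133275·(0.059918)/(0.700592) = 2.154880;  |Δ| = 0.011398
g(2.154880) = -0.003555
s₅ = 2.154880 − (-0.003555)·(-0.011398)/(-0.136829) = 2.155176;  |Δ| = 0.000296
g(2.155176) = -0.000021
s₆ = 2.155176 − (-0.000021)·(0.000296)/(0.003533) = 2.155178;  |Δ| = 0.000002
|s₆ − s₅| = 0.000002 < 0.0001

n = 6, sₙ = 2.1552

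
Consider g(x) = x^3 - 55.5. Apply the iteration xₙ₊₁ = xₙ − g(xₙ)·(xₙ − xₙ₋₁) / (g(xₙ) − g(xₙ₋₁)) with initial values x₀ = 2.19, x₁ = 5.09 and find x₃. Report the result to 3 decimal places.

3.654

g(2.19) = -44.99654, g(5.09) = 76.37223
x₂ = 5.09000 − 76.37223·(5.09000 − 2.19000) / (76.37223 − (-44.99654)) = 5.09000 − (221.47946)/(121.36877) = 3.26515
g(3.26515) = -20.68948
x₃ = 3.26515 − (-20.68948)·(3.26515 − 5.09000) / (-20.68948 − 76.37223) = 3.26515 − (37.75514)/(-97.06171) = 3.65413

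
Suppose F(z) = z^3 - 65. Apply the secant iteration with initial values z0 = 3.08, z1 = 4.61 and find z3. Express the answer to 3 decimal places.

4.001

F(3.08) = -35.78189, F(4.61) = 32.97218
z2 = 4.61000 − 32.97218·(4.61000 − 3.08000) / (32.97218 − (-35.78189)) = 4.61000 − (50.44744)/(68.75407) = 3.87626
F(3.87626) = -6.75756
z3 = 3.87626 − (-6.75756)·(3.87626 − 4.61000) / (-6.75756 − 32.97218) = 3.87626 − (4.95828)/(-39.72974) = 4.00106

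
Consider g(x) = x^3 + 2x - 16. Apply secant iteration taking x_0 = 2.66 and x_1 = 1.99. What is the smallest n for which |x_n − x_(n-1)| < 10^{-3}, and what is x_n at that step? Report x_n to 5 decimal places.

n = 5, x_n = 2.25635

g(2.66) = 8.1410960, g(1.99) = -4.1394010
x_2 = 1.9900000 − (-4.1394010)·(-0.6700000)/(-12.2804970) = 2.2158377;  |Δ| = 0.2258377
g(2.2158377) = -0.6887024
x_3 = 2.2158377 − (-0.6887024)·(0.2258377)/(3.4506986) = 2.2609111;  |Δ| = 0.0450735
g(2.2609111) = 0.0789648
x_4 = 2.2609111 − 0.0789648·(0.0450735)/(0.7676673) = 2.2562747;  |Δ| = 0.0046364
g(2.2562747) = -0.0012623
x_5 = 2.2562747 − (-0.0012623)·(-0.0046364)/(-0.0802272) = 2.2563477;  |Δ| = 0.0000730
|x_5 − x_4| = 0.0000730 < 10^{-3}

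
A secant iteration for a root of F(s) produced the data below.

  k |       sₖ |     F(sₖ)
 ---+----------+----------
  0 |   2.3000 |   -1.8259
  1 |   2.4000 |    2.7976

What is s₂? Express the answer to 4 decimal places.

s₂ = 2.4000 − 2.7976·(2.4000 − 2.3000) / (2.7976 − (-1.8259))
   = 2.4000 − (0.279760)/(4.623500) = 2.339492

2.3395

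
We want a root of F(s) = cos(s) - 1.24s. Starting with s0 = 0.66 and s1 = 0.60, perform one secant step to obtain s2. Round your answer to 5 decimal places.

F(0.66) = -0.0284078, F(0.60) = 0.0813356
s2 = 0.6000000 − 0.0813356·(0.6000000 − 0.6600000) / (0.0813356 − (-0.0284078)) = 0.6000000 − (-0.0048801)/(0.1097434) = 0.6444686

0.64447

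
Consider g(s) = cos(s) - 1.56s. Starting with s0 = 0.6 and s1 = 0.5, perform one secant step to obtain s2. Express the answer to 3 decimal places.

0.547

g(0.6) = -0.11066, g(0.5) = 0.09758
s2 = 0.50000 − 0.09758·(0.50000 − 0.60000) / (0.09758 − (-0.11066)) = 0.50000 − (-0.00976)/(0.20825) = 0.54686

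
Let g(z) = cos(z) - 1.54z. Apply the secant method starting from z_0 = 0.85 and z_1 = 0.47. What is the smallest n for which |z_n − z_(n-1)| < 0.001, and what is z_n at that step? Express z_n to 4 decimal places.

n = 4, z_n = 0.5527

g(0.85) = -0.649017, g(0.47) = 0.167768
z_2 = 0.470000 − 0.167768·(-0.380000)/(0.816785) = 0.548052;  |Δ| = 0.078052
g(0.548052) = 0.009540
z_3 = 0.548052 − 0.009540·(0.078052)/(-0.158228) = 0.552758;  |Δ| = 0.004706
g(0.552758) = -0.000169
z_4 = 0.552758 − (-0.000169)·(0.004706)/(-0.009709) = 0.552677;  |Δ| = 0.000082
|z_4 − z_3| = 0.000082 < 0.001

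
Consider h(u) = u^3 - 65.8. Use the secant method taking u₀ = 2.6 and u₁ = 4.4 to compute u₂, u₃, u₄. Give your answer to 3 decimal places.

h(2.6) = -48.22400, h(4.4) = 19.38400
u₂ = 4.40000 − 19.38400·(4.40000 − 2.60000) / (19.38400 − (-48.22400)) = 4.40000 − (34.89120)/(67.60800) = 3.88392
h(3.88392) = -7.21175
u₃ = 3.88392 − (-7.21175)·(3.88392 − 4.40000) / (-7.21175 − 19.38400) = 3.88392 − (3.72185)/(-26.59575) = 4.02386
h(4.02386) = -0.64785
u₄ = 4.02386 − (-0.64785)·(4.02386 − 3.88392) / (-0.64785 − (-7.21175)) = 4.02386 − (-0.09066)/(6.56390) = 4.03767

3.884, 4.024, 4.038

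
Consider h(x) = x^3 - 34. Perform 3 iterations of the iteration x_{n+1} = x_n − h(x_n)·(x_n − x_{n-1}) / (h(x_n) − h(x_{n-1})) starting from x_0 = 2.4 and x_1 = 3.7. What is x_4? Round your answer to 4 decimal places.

h(2.4) = -20.176000, h(3.7) = 16.653000
x_2 = 3.700000 − 16.653000·(3.700000 − 2.400000) / (16.653000 − (-20.176000)) = 3.700000 − (21.648900)/(36.829000) = 3.112178
h(3.112178) = -3.856530
x_3 = 3.112178 − (-3.856530)·(3.112178 − 3.700000) / (-3.856530 − 16.653000) = 3.112178 − (2.266954)/(-20.509530) = 3.222710
h(3.222710) = -0.529398
x_4 = 3.222710 − (-0.529398)·(3.222710 − 3.112178) / (-0.529398 − (-3.856530)) = 3.222710 − (-0.058515)/(3.327132) = 3.240297

3.2403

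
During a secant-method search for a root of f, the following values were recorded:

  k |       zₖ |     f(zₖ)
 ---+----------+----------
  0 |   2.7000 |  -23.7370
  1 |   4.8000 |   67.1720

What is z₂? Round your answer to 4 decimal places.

3.2483

z₂ = 4.8000 − 67.1720·(4.8000 − 2.7000) / (67.1720 − (-23.7370))
   = 4.8000 − (141.061200)/(90.909000) = 3.248325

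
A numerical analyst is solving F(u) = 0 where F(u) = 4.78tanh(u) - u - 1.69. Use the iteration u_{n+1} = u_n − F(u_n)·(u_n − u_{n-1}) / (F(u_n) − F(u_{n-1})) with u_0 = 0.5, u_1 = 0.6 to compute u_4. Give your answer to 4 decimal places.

F(0.5) = 0.018920, F(0.6) = 0.277097
u_2 = 0.600000 − 0.277097·(0.600000 − 0.500000) / (0.277097 − 0.018920) = 0.600000 − (0.027710)/(0.258177) = 0.492672
F(0.492672) = -0.001394
u_3 = 0.492672 − (-0.001394)·(0.492672 − 0.600000) / (-0.001394 − 0.277097) = 0.492672 − (0.000150)/(-0.278490) = 0.493209
F(0.493209) = 0.000101
u_4 = 0.493209 − 0.000101·(0.493209 − 0.492672) / (0.000101 − (-0.001394)) = 0.493209 − (0.000000)/(0.001495) = 0.493172

0.4932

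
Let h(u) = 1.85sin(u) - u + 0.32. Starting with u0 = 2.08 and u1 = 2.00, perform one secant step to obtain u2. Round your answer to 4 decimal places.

h(2.08) = -0.144704, h(2.00) = 0.002200
u2 = 2.000000 − 0.002200·(2.000000 − 2.080000) / (0.002200 − (-0.144704)) = 2.000000 − (-0.000176)/(0.146904) = 2.001198

2.0012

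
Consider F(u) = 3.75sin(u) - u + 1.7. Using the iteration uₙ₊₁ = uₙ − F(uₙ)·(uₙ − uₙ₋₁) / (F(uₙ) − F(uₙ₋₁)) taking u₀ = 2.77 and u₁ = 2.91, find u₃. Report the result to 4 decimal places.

F(2.77) = 0.291624, F(2.91) = -0.349270
u₂ = 2.910000 − (-0.349270)·(2.910000 − 2.770000) / (-0.349270 − 0.291624) = 2.910000 − (-0.048898)/(-0.640895) = 2.833704
F(2.833704) = 0.002724
u₃ = 2.833704 − 0.002724·(2.833704 − 2.910000) / (0.002724 − (-0.349270)) = 2.833704 − (-0.000208)/(0.351994) = 2.834294

2.8343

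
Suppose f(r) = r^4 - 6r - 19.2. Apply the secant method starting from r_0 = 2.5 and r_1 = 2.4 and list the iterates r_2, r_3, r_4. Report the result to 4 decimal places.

f(2.5) = 4.862500, f(2.4) = -0.422400
r_2 = 2.400000 − (-0.422400)·(2.400000 − 2.500000) / (-0.422400 − 4.862500) = 2.400000 − (0.042240)/(-5.284900) = 2.407993
f(2.407993) = -0.026185
r_3 = 2.407993 − (-0.026185)·(2.407993 − 2.400000) / (-0.026185 − (-0.422400)) = 2.407993 − (-0.000209)/(0.396215) = 2.408521
f(2.408521) = 0.000156
r_4 = 2.408521 − 0.000156·(2.408521 − 2.407993) / (0.000156 − (-0.026185)) = 2.408521 − (0.000000)/(0.026341) = 2.408518

2.4080, 2.4085, 2.4085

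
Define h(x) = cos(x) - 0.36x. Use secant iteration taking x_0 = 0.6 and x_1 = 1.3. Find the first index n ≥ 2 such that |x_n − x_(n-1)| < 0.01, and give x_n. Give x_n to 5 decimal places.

n = 4, x_n = 1.14567

h(0.6) = 0.6093356, h(1.3) = -0.2005012
x_2 = 1.3000000 − (-0.2005012)·(0.7000000)/(-0.8098368) = 1.1266925;  |Δ| = 0.1733075
h(1.1266925) = 0.0240396
x_3 = 1.1266925 − 0.0240396·(-0.1733075)/(0.2245407) = 1.1452469;  |Δ| = 0.0185545
h(1.1452469) = 0.0005323
x_4 = 1.1452469 − 0.0005323·(0.0185545)/(-0.0235072) = 1.1456671;  |Δ| = 0.0004202
|x_4 − x_3| = 0.0004202 < 0.01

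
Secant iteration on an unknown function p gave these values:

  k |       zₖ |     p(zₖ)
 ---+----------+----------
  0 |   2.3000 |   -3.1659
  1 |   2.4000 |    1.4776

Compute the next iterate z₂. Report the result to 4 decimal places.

z₂ = 2.4000 − 1.4776·(2.4000 − 2.3000) / (1.4776 − (-3.1659))
   = 2.4000 − (0.147760)/(4.643500) = 2.368179

2.3682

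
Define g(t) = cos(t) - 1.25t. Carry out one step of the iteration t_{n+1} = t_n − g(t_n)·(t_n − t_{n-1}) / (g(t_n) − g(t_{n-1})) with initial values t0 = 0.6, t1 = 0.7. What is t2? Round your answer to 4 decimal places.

0.6406

g(0.6) = 0.075336, g(0.7) = -0.110158
t2 = 0.700000 − (-0.110158)·(0.700000 − 0.600000) / (-0.110158 − 0.075336) = 0.700000 − (-0.011016)/(-0.185493) = 0.640614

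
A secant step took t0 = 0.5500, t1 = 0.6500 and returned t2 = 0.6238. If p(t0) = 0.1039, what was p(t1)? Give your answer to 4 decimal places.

The secant line through (0.5500, 0.1039) and (0.6500, p(t1)) crosses zero at t2 = 0.6238.
So (0.5500, 0.1039), (0.6500, p(t1)), (0.6238, 0) are collinear:
p(t1) = 0.1039 · (0.6500 − 0.6238) / (0.5500 − 0.6238) = 0.1039 · (0.026200)/(-0.073800) = -0.036886

-0.0369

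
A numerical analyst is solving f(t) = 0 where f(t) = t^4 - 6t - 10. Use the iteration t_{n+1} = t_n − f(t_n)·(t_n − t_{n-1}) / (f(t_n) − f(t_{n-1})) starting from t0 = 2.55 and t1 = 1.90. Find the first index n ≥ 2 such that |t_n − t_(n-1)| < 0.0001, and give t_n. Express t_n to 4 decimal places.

f(2.55) = 16.982506, f(1.90) = -8.367900
t2 = 1.900000 − (-8.367900)·(-0.650000)/(-25.350406) = 2.114558;  |Δ| = 0.214558
f(2.114558) = -2.694324
t3 = 2.114558 − (-2.694324)·(0.214558)/(5.673576) = 2.216450;  |Δ| = 0.101892
f(2.216450) = 0.835421
t4 = 2.216450 − 0.835421·(0.101892)/(3.529746) = 2.192334;  |Δ| = 0.024116
f(2.192334) = -0.053215
t5 = 2.192334 − (-0.053215)·(-0.024116)/(-0.888636) = 2.193778;  |Δ| = 0.001444
f(2.193778) = -0.000952
t6 = 2.193778 − (-0.000952)·(0.001444)/(0.052264) = 2.193804;  |Δ| = 0.000026
|t6 − t5| = 0.000026 < 0.0001

n = 6, t_n = 2.1938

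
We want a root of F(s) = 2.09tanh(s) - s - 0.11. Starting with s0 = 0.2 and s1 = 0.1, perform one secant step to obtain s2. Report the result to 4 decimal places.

F(0.2) = 0.102514, F(0.1) = -0.001694
s2 = 0.100000 − (-0.001694)·(0.100000 − 0.200000) / (-0.001694 − 0.102514) = 0.100000 − (0.000169)/(-0.104208) = 0.101625

0.1016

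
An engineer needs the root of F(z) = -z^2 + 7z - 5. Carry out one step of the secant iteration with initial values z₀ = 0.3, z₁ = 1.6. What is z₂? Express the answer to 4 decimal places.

F(0.3) = -2.990000, F(1.6) = 3.640000
z₂ = 1.600000 − 3.640000·(1.600000 − 0.300000) / (3.640000 − (-2.990000)) = 1.600000 − (4.732000)/(6.630000) = 0.886275

0.8863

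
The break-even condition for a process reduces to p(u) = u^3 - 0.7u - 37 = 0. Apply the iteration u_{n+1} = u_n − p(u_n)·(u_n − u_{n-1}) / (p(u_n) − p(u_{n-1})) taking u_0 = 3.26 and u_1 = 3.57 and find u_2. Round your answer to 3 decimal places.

p(3.26) = -4.63602, p(3.57) = 6.00029
u_2 = 3.57000 − 6.00029·(3.57000 − 3.26000) / (6.00029 − (-4.63602)) = 3.57000 − (1.86009)/(10.63632) = 3.39512

3.395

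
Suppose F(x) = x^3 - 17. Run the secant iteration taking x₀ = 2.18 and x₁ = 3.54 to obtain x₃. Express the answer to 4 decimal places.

2.5329

F(2.18) = -6.639768, F(3.54) = 27.361864
x₂ = 3.540000 − 27.361864·(3.540000 − 2.180000) / (27.361864 − (-6.639768)) = 3.540000 − (37.212135)/(34.001632) = 2.445578
F(2.445578) = -2.373361
x₃ = 2.445578 − (-2.373361)·(2.445578 − 3.540000) / (-2.373361 − 27.361864) = 2.445578 − (2.597459)/(-29.735225) = 2.532931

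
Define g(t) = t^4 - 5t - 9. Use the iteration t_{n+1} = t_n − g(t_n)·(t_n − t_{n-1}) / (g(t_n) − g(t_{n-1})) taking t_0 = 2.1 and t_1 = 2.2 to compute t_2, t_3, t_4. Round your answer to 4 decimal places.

g(2.1) = -0.051900, g(2.2) = 3.425600
t_2 = 2.200000 − 3.425600·(2.200000 − 2.100000) / (3.425600 − (-0.051900)) = 2.200000 − (0.342560)/(3.477500) = 2.101492
g(2.101492) = -0.004017
t_3 = 2.101492 − (-0.004017)·(2.101492 − 2.200000) / (-0.004017 − 3.425600) = 2.101492 − (0.000396)/(-3.429617) = 2.101608
g(2.101608) = -0.000310
t_4 = 2.101608 − (-0.000310)·(2.101608 − 2.101492) / (-0.000310 − (-0.004017)) = 2.101608 − (0.000000)/(0.003707) = 2.101617

2.1015, 2.1016, 2.1016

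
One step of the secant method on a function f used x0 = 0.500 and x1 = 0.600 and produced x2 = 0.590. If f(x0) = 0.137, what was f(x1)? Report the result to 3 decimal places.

The secant line through (0.500, 0.137) and (0.600, f(x1)) crosses zero at x2 = 0.590.
So (0.500, 0.137), (0.600, f(x1)), (0.590, 0) are collinear:
f(x1) = 0.137 · (0.600 − 0.590) / (0.500 − 0.590) = 0.137 · (0.01000)/(-0.09000) = -0.01522

-0.015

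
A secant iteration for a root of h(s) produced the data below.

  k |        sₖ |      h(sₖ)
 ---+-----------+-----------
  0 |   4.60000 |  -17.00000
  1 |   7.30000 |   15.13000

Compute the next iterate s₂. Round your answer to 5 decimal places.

s₂ = 7.30000 − 15.13000·(7.30000 − 4.60000) / (15.13000 − (-17.00000))
   = 7.30000 − (40.8510000)/(32.1300000) = 6.0285714

6.02857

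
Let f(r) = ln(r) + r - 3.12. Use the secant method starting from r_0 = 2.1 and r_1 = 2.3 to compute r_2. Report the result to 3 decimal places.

2.291

f(2.1) = -0.27806, f(2.3) = 0.01291
r_2 = 2.30000 − 0.01291·(2.30000 − 2.10000) / (0.01291 − (-0.27806)) = 2.30000 − (0.00258)/(0.29097) = 2.29113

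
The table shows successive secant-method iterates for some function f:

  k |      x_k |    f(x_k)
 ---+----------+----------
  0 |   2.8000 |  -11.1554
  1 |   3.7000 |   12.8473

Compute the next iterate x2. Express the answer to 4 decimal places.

3.2183

x2 = 3.7000 − 12.8473·(3.7000 − 2.8000) / (12.8473 − (-11.1554))
   = 3.7000 − (11.562570)/(24.002700) = 3.218280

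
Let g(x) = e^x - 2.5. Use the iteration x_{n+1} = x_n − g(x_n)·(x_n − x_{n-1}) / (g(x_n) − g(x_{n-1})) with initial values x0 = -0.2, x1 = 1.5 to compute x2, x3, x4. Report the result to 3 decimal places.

g(-0.2) = -1.68127, g(1.5) = 1.98169
x2 = 1.50000 − 1.98169·(1.50000 − (-0.20000)) / (1.98169 − (-1.68127)) = 1.50000 − (3.36887)/(3.66296) = 0.58029
g(0.58029) = -0.71345
x3 = 0.58029 − (-0.71345)·(0.58029 − 1.50000) / (-0.71345 − 1.98169) = 0.58029 − (0.65617)/(-2.69514) = 0.82375
g(0.82375) = -0.22097
x4 = 0.82375 − (-0.22097)·(0.82375 − 0.58029) / (-0.22097 − (-0.71345)) = 0.82375 − (-0.05380)/(0.49248) = 0.93299

0.580, 0.824, 0.933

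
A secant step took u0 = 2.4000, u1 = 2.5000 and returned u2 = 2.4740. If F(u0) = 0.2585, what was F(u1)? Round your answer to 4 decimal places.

-0.0908

The secant line through (2.4000, 0.2585) and (2.5000, F(u1)) crosses zero at u2 = 2.4740.
So (2.4000, 0.2585), (2.5000, F(u1)), (2.4740, 0) are collinear:
F(u1) = 0.2585 · (2.5000 − 2.4740) / (2.4000 − 2.4740) = 0.2585 · (0.026000)/(-0.074000) = -0.090824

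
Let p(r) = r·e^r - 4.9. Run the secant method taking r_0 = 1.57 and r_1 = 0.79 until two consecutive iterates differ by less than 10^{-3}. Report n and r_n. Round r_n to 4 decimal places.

n = 6, r_n = 1.3152

p(1.57) = 2.646438, p(0.79) = -3.159317
r_2 = 0.790000 − (-3.159317)·(-0.780000)/(-5.805754) = 1.214453;  |Δ| = 0.424453
p(1.214453) = -0.809178
r_3 = 1.214453 − (-0.809178)·(0.424453)/(2.350139) = 1.360596;  |Δ| = 0.146144
p(1.360596) = 0.404306
r_4 = 1.360596 − 0.404306·(0.146144)/(1.213485) = 1.311904;  |Δ| = 0.048692
p(1.311904) = -0.028587
r_5 = 1.311904 − (-0.028587)·(-0.048692)/(-0.432894) = 1.315120;  |Δ| = 0.003215
p(1.315120) = -0.000920
r_6 = 1.315120 − (-0.000920)·(0.003215)/(0.027668) = 1.315227;  |Δ| = 0.000107
|r_6 − r_5| = 0.000107 < 10^{-3}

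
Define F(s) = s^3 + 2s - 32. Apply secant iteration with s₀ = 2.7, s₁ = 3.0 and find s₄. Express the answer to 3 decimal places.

F(2.7) = -6.91700, F(3.0) = 1.00000
s₂ = 3.00000 − 1.00000·(3.00000 − 2.70000) / (1.00000 − (-6.91700)) = 3.00000 − (0.30000)/(7.91700) = 2.96211
F(2.96211) = -0.08603
s₃ = 2.96211 − (-0.08603)·(2.96211 − 3.00000) / (-0.08603 − 1.00000) = 2.96211 − (0.00326)/(-1.08603) = 2.96511
F(2.96511) = -0.00094
s₄ = 2.96511 − (-0.00094)·(2.96511 − 2.96211) / (-0.00094 − (-0.08603)) = 2.96511 − (0.00000)/(0.08510) = 2.96514

2.965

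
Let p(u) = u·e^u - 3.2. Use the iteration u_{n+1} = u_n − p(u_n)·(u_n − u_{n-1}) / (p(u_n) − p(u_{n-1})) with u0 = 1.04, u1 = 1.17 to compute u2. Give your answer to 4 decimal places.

p(1.04) = -0.257614, p(1.17) = 0.569731
u2 = 1.170000 − 0.569731·(1.170000 − 1.040000) / (0.569731 − (-0.257614)) = 1.170000 − (0.074065)/(0.827346) = 1.080479

1.0805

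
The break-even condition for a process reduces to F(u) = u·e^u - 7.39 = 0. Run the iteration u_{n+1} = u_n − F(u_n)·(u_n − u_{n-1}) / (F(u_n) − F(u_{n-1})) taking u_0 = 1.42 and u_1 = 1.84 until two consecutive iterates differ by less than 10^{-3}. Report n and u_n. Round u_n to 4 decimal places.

F(1.42) = -1.515289, F(1.84) = 4.195630
u_2 = 1.840000 − 4.195630·(0.420000)/(5.710919) = 1.531439;  |Δ| = 0.308561
F(1.531439) = -0.307355
u_3 = 1.531439 − (-0.307355)·(-0.308561)/(-4.502985) = 1.552500;  |Δ| = 0.021061
F(1.552500) = -0.057128
u_4 = 1.552500 − (-0.057128)·(0.021061)/(0.250227) = 1.557309;  |Δ| = 0.004808
F(1.557309) = 0.001036
u_5 = 1.557309 − 0.001036·(0.004808)/(0.058164) = 1.557223;  |Δ| = 0.000086
|u_5 − u_4| = 0.000086 < 10^{-3}

n = 5, u_n = 1.5572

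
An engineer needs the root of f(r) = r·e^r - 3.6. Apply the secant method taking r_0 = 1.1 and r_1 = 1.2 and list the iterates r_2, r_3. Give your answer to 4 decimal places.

1.1435, 1.1452

f(1.1) = -0.295417, f(1.2) = 0.384140
r_2 = 1.200000 − 0.384140·(1.200000 − 1.100000) / (0.384140 − (-0.295417)) = 1.200000 − (0.038414)/(0.679558) = 1.143472
f(1.143472) = -0.012193
r_3 = 1.143472 − (-0.012193)·(1.143472 − 1.200000) / (-0.012193 − 0.384140) = 1.143472 − (0.000689)/(-0.396333) = 1.145211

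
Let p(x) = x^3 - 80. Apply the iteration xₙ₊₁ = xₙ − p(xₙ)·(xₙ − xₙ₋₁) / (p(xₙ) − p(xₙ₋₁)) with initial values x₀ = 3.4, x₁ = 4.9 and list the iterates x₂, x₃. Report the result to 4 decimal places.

4.1792, 4.2923

p(3.4) = -40.696000, p(4.9) = 37.649000
x₂ = 4.900000 − 37.649000·(4.900000 − 3.400000) / (37.649000 − (-40.696000)) = 4.900000 − (56.473500)/(78.345000) = 4.179169
p(4.179169) = -7.008915
x₃ = 4.179169 − (-7.008915)·(4.179169 − 4.900000) / (-7.008915 − 37.649000) = 4.179169 − (5.052243)/(-44.657915) = 4.292301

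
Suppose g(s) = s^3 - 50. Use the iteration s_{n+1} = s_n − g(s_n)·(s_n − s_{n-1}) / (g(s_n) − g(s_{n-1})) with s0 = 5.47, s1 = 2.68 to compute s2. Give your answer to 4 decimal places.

g(5.47) = 113.667323, g(2.68) = -30.751168
s2 = 2.680000 − (-30.751168)·(2.680000 − 5.470000) / (-30.751168 − 113.667323) = 2.680000 − (85.795759)/(-144.418491) = 3.274077

3.2741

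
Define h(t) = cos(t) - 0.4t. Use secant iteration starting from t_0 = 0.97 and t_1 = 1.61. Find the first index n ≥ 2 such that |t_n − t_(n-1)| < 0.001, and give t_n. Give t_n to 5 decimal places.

h(0.97) = 0.1772995, h(1.61) = -0.6831936
t_2 = 1.6100000 − (-0.6831936)·(0.6400000)/(-0.8604932) = 1.1018682;  |Δ| = 0.5081318
h(1.1018682) = 0.0111831
t_3 = 1.1018682 − 0.0111831·(-0.5081318)/(0.6943767) = 1.1100518;  |Δ| = 0.0081836
h(1.1100518) = 0.0005944
t_4 = 1.1100518 − 0.0005944·(0.0081836)/(-0.0105887) = 1.1105112;  |Δ| = 0.0004594
|t_4 − t_3| = 0.0004594 < 0.001

n = 4, t_n = 1.11051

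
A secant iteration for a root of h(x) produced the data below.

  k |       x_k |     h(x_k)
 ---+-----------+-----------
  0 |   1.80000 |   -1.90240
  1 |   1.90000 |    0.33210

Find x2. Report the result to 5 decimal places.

1.88514

x2 = 1.90000 − 0.33210·(1.90000 − 1.80000) / (0.33210 − (-1.90240))
   = 1.90000 − (0.0332100)/(2.2345000) = 1.8851376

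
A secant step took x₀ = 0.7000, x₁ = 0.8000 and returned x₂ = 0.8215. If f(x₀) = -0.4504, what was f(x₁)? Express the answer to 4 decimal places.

-0.0797

The secant line through (0.7000, -0.4504) and (0.8000, f(x₁)) crosses zero at x₂ = 0.8215.
So (0.7000, -0.4504), (0.8000, f(x₁)), (0.8215, 0) are collinear:
f(x₁) = -0.4504 · (0.8000 − 0.8215) / (0.7000 − 0.8215) = -0.4504 · (-0.021500)/(-0.121500) = -0.079700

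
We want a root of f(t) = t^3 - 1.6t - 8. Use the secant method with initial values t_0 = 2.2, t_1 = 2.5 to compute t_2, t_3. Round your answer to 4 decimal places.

2.2582, 2.2645

f(2.2) = -0.872000, f(2.5) = 3.625000
t_2 = 2.500000 − 3.625000·(2.500000 − 2.200000) / (3.625000 − (-0.872000)) = 2.500000 − (1.087500)/(4.497000) = 2.258172
f(2.258172) = -0.097885
t_3 = 2.258172 − (-0.097885)·(2.258172 − 2.500000) / (-0.097885 − 3.625000) = 2.258172 − (0.023671)/(-3.722885) = 2.264530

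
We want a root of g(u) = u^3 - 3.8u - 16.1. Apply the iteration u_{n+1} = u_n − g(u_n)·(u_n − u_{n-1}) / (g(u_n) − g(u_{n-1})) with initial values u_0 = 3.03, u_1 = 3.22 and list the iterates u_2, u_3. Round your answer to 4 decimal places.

g(3.03) = 0.204127, g(3.22) = 5.050248
u_2 = 3.220000 − 5.050248·(3.220000 − 3.030000) / (5.050248 − 0.204127) = 3.220000 − (0.959547)/(4.846121) = 3.021997
g(3.021997) = 0.014693
u_3 = 3.021997 − 0.014693·(3.021997 − 3.220000) / (0.014693 − 5.050248) = 3.021997 − (-0.002909)/(-5.035555) = 3.021419

3.0220, 3.0214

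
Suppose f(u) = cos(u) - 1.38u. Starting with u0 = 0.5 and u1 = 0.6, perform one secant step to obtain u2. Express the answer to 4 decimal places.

0.5986

f(0.5) = 0.187583, f(0.6) = -0.002664
u2 = 0.600000 − (-0.002664)·(0.600000 − 0.500000) / (-0.002664 − 0.187583) = 0.600000 − (-0.000266)/(-0.190247) = 0.598600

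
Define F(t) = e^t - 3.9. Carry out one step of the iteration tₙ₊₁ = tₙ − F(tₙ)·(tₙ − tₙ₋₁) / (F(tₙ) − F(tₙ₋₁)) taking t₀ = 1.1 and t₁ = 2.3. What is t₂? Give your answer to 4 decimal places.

F(1.1) = -0.895834, F(2.3) = 6.074182
t₂ = 2.300000 − 6.074182·(2.300000 − 1.100000) / (6.074182 − (-0.895834)) = 2.300000 − (7.289019)/(6.970016) = 1.254232

1.2542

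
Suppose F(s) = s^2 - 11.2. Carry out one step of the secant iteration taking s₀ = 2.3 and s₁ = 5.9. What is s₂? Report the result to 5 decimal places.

3.02073

F(2.3) = -5.9100000, F(5.9) = 23.6100000
s₂ = 5.9000000 − 23.6100000·(5.9000000 − 2.3000000) / (23.6100000 − (-5.9100000)) = 5.9000000 − (84.9960000)/(29.5200000) = 3.0207317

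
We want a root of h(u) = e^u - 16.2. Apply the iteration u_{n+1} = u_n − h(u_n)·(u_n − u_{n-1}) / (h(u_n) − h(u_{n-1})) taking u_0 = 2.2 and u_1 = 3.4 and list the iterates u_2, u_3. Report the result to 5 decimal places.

h(2.2) = -7.1749865, h(3.4) = 13.7641000
u_2 = 3.4000000 − 13.7641000·(3.4000000 − 2.2000000) / (13.7641000 − (-7.1749865)) = 3.4000000 − (16.5169201)/(20.9390865) = 2.6111919
h(2.6111919) = -2.5847301
u_3 = 2.6111919 − (-2.5847301)·(2.6111919 − 3.4000000) / (-2.5847301 − 13.7641000) = 2.6111919 − (2.0388559)/(-16.3488302) = 2.7359015

2.61119, 2.73590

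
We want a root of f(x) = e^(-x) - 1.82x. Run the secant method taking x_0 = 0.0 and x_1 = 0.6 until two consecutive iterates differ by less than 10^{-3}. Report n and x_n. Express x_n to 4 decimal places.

n = 4, x_n = 0.3769

f(0.0) = 1.000000, f(0.6) = -0.543188
x_2 = 0.600000 − (-0.543188)·(0.600000)/(-1.543188) = 0.388805;  |Δ| = 0.211195
f(0.388805) = -0.029760
x_3 = 0.388805 − (-0.029760)·(-0.211195)/(0.513429) = 0.376564;  |Δ| = 0.012241
f(0.376564) = 0.000869
x_4 = 0.376564 − 0.000869·(-0.012241)/(0.030628) = 0.376911;  |Δ| = 0.000347
|x_4 − x_3| = 0.000347 < 10^{-3}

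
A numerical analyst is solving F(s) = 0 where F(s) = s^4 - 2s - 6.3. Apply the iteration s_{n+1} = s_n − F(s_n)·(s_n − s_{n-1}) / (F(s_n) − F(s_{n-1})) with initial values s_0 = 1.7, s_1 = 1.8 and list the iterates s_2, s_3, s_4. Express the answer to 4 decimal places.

1.7693, 1.7712, 1.7712

F(1.7) = -1.347900, F(1.8) = 0.597600
s_2 = 1.800000 − 0.597600·(1.800000 − 1.700000) / (0.597600 − (-1.347900)) = 1.800000 − (0.059760)/(1.945500) = 1.769283
F(1.769283) = -0.039398
s_3 = 1.769283 − (-0.039398)·(1.769283 − 1.800000) / (-0.039398 − 0.597600) = 1.769283 − (0.001210)/(-0.636998) = 1.771183
F(1.771183) = -0.001041
s_4 = 1.771183 − (-0.001041)·(1.771183 − 1.769283) / (-0.001041 − (-0.039398)) = 1.771183 − (-0.000002)/(0.038357) = 1.771234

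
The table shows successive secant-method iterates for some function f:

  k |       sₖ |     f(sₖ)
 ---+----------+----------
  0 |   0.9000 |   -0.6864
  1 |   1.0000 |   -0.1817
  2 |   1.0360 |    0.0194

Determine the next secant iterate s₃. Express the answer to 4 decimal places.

s₃ = 1.0360 − 0.0194·(1.0360 − 1.0000) / (0.0194 − (-0.1817))
   = 1.0360 − (0.000698)/(0.201100) = 1.032527

1.0325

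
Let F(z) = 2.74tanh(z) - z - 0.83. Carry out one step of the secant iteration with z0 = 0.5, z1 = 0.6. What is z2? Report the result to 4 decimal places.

0.5606

F(0.5) = -0.063799, F(0.6) = 0.041516
z2 = 0.600000 − 0.041516·(0.600000 − 0.500000) / (0.041516 − (-0.063799)) = 0.600000 − (0.004152)/(0.105315) = 0.560579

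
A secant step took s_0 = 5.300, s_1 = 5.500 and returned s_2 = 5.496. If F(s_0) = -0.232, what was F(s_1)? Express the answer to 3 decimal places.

0.005

The secant line through (5.300, -0.232) and (5.500, F(s_1)) crosses zero at s_2 = 5.496.
So (5.300, -0.232), (5.500, F(s_1)), (5.496, 0) are collinear:
F(s_1) = -0.232 · (5.500 − 5.496) / (5.300 − 5.496) = -0.232 · (0.00400)/(-0.19600) = 0.00473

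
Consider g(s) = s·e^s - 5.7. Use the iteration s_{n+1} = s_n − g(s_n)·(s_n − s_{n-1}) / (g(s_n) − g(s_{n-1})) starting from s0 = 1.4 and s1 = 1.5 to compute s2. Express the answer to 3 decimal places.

g(1.4) = -0.02272, g(1.5) = 1.02253
s2 = 1.50000 − 1.02253·(1.50000 − 1.40000) / (1.02253 − (-0.02272)) = 1.50000 − (0.10225)/(1.04525) = 1.40217

1.402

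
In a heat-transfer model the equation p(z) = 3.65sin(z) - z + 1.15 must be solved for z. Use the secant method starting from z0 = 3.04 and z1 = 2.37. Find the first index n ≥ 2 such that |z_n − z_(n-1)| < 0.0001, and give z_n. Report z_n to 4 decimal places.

n = 5, z_n = 2.7023

p(3.04) = -1.519824, p(2.37) = 1.325064
z2 = 2.370000 − 1.325064·(-0.670000)/(2.844888) = 2.682066;  |Δ| = 0.312066
p(2.682066) = 0.086796
z3 = 2.682066 − 0.086796·(0.312066)/(-1.238267) = 2.703940;  |Δ| = 0.021874
p(2.703940) = -0.007018
z4 = 2.703940 − (-0.007018)·(0.021874)/(-0.093815) = 2.702304;  |Δ| = 0.001636
p(2.702304) = 0.000026
z5 = 2.702304 − 0.000026·(-0.001636)/(0.007044) = 2.702310;  |Δ| = 0.000006
|z5 − z4| = 0.000006 < 0.0001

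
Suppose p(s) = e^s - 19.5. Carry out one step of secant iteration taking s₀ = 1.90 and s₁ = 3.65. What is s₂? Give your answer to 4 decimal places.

p(1.90) = -12.814106, p(3.65) = 18.974666
s₂ = 3.650000 − 18.974666·(3.650000 − 1.900000) / (18.974666 − (-12.814106)) = 3.650000 − (33.205666)/(31.788772) = 2.605428

2.6054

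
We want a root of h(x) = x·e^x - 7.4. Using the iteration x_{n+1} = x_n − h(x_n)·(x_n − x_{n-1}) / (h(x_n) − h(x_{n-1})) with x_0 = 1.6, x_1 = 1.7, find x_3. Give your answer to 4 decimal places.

h(1.6) = 0.524852, h(1.7) = 1.905711
x_2 = 1.700000 − 1.905711·(1.700000 − 1.600000) / (1.905711 − 0.524852) = 1.700000 − (0.190571)/(1.380859) = 1.561991
h(1.561991) = 0.048049
x_3 = 1.561991 − 0.048049·(1.561991 − 1.700000) / (0.048049 − 1.905711) = 1.561991 − (-0.006631)/(-1.857661) = 1.558421

1.5584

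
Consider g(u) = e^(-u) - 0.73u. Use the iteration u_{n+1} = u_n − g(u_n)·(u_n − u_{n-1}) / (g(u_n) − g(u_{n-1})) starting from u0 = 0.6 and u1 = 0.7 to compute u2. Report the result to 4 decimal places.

0.6885

g(0.6) = 0.110812, g(0.7) = -0.014415
u2 = 0.700000 − (-0.014415)·(0.700000 − 0.600000) / (-0.014415 − 0.110812) = 0.700000 − (-0.001441)/(-0.125226) = 0.688489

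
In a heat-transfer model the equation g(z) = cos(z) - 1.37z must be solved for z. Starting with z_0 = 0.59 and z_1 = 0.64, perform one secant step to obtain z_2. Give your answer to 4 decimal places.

0.6016

g(0.59) = 0.022641, g(0.64) = -0.074704
z_2 = 0.640000 − (-0.074704)·(0.640000 − 0.590000) / (-0.074704 − 0.022641) = 0.640000 − (-0.003735)/(-0.097345) = 0.601629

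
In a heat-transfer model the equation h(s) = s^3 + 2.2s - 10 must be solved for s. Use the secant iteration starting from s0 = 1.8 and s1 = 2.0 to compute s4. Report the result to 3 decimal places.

h(1.8) = -0.20800, h(2.0) = 2.40000
s2 = 2.00000 − 2.40000·(2.00000 − 1.80000) / (2.40000 − (-0.20800)) = 2.00000 − (0.48000)/(2.60800) = 1.81595
h(1.81595) = -0.01649
s3 = 1.81595 − (-0.01649)·(1.81595 − 2.00000) / (-0.01649 − 2.40000) = 1.81595 − (0.00303)/(-2.41649) = 1.81721
h(1.81721) = -0.00129
s4 = 1.81721 − (-0.00129)·(1.81721 − 1.81595) / (-0.00129 − (-0.01649)) = 1.81721 − (0.00000)/(0.01519) = 1.81731

1.817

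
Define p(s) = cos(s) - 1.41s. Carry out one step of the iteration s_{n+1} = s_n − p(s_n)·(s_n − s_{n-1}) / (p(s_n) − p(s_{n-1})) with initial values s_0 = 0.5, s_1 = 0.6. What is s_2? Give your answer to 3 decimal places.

0.589

p(0.5) = 0.17258, p(0.6) = -0.02066
s_2 = 0.60000 − (-0.02066)·(0.60000 − 0.50000) / (-0.02066 − 0.17258) = 0.60000 − (-0.00207)/(-0.19325) = 0.58931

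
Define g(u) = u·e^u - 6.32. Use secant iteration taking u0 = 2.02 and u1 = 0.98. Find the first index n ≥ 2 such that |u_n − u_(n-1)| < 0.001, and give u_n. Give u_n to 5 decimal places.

g(2.02) = 8.9074164, g(0.98) = -3.7088329
u2 = 0.9800000 − (-3.7088329)·(-1.0400000)/(-12.6162492) = 1.2857316;  |Δ| = 0.3057316
g(1.2857316) = -1.6691057
u3 = 1.2857316 − (-1.6691057)·(0.3057316)/(2.0397271) = 1.5359113;  |Δ| = 0.2501797
g(1.5359113) = 0.8151641
u4 = 1.5359113 − 0.8151641·(0.2501797)/(2.4842699) = 1.4538198;  |Δ| = 0.0820915
g(1.4538198) = -0.0984801
u5 = 1.4538198 − (-0.0984801)·(-0.0820915)/(-0.9136442) = 1.4626683;  |Δ| = 0.0088485
g(1.4626683) = -0.0049816
u6 = 1.4626683 − (-0.0049816)·(0.0088485)/(0.0934985) = 1.4631397;  |Δ| = 0.0004714
|u6 − u5| = 0.0004714 < 0.001

n = 6, u_n = 1.46314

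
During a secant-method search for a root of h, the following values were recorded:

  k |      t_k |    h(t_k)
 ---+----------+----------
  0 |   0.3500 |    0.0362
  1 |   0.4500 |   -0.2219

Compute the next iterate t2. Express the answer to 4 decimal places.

0.3640

t2 = 0.4500 − (-0.2219)·(0.4500 − 0.3500) / (-0.2219 − 0.0362)
   = 0.4500 − (-0.022190)/(-0.258100) = 0.364026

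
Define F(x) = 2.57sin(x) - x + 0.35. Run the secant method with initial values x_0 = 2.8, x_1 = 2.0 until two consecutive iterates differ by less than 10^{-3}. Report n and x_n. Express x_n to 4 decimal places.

F(2.8) = -1.589080, F(2.0) = 0.686894
x_2 = 2.000000 − 0.686894·(-0.800000)/(2.275975) = 2.241442;  |Δ| = 0.241442
F(2.241442) = 0.121949
x_3 = 2.241442 − 0.121949·(0.241442)/(-0.564945) = 2.293560;  |Δ| = 0.052118
F(2.293560) = -0.016109
x_4 = 2.293560 − (-0.016109)·(0.052118)/(-0.138058) = 2.287478;  |Δ| = 0.006081
F(2.287478) = 0.000274
x_5 = 2.287478 − 0.000274·(-0.006081)/(0.016383) = 2.287580;  |Δ| = 0.000102
|x_5 − x_4| = 0.000102 < 10^{-3}

n = 5, x_n = 2.2876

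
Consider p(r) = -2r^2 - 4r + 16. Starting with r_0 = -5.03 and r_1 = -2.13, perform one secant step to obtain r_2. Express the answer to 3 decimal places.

-3.627

p(-5.03) = -14.48180, p(-2.13) = 15.44620
r_2 = -2.13000 − 15.44620·(-2.13000 − (-5.03000)) / (15.44620 − (-14.48180)) = -2.13000 − (44.79398)/(29.92800) = -3.62672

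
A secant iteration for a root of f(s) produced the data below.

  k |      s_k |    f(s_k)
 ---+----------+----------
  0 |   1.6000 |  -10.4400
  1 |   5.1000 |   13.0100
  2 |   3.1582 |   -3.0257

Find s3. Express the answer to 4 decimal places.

s3 = 3.1582 − (-3.0257)·(3.1582 − 5.1000) / (-3.0257 − 13.0100)
   = 3.1582 − (5.875304)/(-16.035700) = 3.524589

3.5246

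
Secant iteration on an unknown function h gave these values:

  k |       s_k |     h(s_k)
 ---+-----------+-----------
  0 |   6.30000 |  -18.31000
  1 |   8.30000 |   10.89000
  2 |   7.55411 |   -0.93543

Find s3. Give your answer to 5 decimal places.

7.61311

s3 = 7.55411 − (-0.93543)·(7.55411 − 8.30000) / (-0.93543 − 10.89000)
   = 7.55411 − (0.6977279)/(-11.8254300) = 7.6131123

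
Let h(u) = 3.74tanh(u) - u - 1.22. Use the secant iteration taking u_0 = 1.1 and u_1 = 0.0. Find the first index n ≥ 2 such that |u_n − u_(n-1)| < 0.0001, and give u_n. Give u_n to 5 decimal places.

n = 7, u_n = 0.49573

h(1.1) = 0.6738663, h(0.0) = -1.2200000
u_2 = 0.0000000 − (-1.2200000)·(-1.1000000)/(-1.8938663) = 0.7086033;  |Δ| = 0.7086033
h(0.7086033) = 0.3520497
u_3 = 0.7086033 − 0.3520497·(0.7086033)/(1.5720497) = 0.5499165;  |Δ| = 0.1586868
h(0.5499165) = 0.1017950
u_4 = 0.5499165 − 0.1017950·(-0.1586868)/(-0.2502547) = 0.4853681;  |Δ| = 0.0645484
h(0.4853681) = -0.0203768
u_5 = 0.4853681 − (-0.0203768)·(-0.0645484)/(-0.1221718) = 0.4961340;  |Δ| = 0.0107659
h(0.4961340) = 0.0007928
u_6 = 0.4961340 − 0.0007928·(0.0107659)/(0.0211695) = 0.4957308;  |Δ| = 0.0004032
h(0.4957308) = 0.0000056
u_7 = 0.4957308 − 0.0000056·(-0.0004032)/(-0.0007871) = 0.4957280;  |Δ| = 0.0000029
|u_7 − u_6| = 0.0000029 < 0.0001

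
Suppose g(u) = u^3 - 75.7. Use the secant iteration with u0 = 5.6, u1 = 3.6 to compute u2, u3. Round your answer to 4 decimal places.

g(5.6) = 99.916000, g(3.6) = -29.044000
u2 = 3.600000 − (-29.044000)·(3.600000 − 5.600000) / (-29.044000 − 99.916000) = 3.600000 − (58.088000)/(-128.960000) = 4.050434
g(4.050434) = -9.248505
u3 = 4.050434 − (-9.248505)·(4.050434 − 3.600000) / (-9.248505 − (-29.044000)) = 4.050434 − (-4.165843)/(19.795495) = 4.260878

4.0504, 4.2609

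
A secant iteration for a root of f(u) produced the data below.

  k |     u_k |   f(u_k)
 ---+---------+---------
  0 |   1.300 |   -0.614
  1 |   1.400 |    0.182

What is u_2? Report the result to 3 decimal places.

u_2 = 1.400 − 0.182·(1.400 − 1.300) / (0.182 − (-0.614))
   = 1.400 − (0.01820)/(0.79600) = 1.37714

1.377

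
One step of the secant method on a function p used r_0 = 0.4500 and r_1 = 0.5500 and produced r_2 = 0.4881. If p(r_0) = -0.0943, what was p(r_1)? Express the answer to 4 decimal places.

0.1532

The secant line through (0.4500, -0.0943) and (0.5500, p(r_1)) crosses zero at r_2 = 0.4881.
So (0.4500, -0.0943), (0.5500, p(r_1)), (0.4881, 0) are collinear:
p(r_1) = -0.0943 · (0.5500 − 0.4881) / (0.4500 − 0.4881) = -0.0943 · (0.061900)/(-0.038100) = 0.153207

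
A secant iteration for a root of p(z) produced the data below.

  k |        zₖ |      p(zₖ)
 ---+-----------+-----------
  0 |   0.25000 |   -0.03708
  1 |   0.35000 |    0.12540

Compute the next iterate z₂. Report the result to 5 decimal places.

z₂ = 0.35000 − 0.12540·(0.35000 − 0.25000) / (0.12540 − (-0.03708))
   = 0.35000 − (0.0125400)/(0.1624800) = 0.2728213

0.27282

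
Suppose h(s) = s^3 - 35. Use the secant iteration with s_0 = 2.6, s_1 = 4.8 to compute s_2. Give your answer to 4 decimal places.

3.0121

h(2.6) = -17.424000, h(4.8) = 75.592000
s_2 = 4.800000 − 75.592000·(4.800000 − 2.600000) / (75.592000 − (-17.424000)) = 4.800000 − (166.302400)/(93.016000) = 3.012110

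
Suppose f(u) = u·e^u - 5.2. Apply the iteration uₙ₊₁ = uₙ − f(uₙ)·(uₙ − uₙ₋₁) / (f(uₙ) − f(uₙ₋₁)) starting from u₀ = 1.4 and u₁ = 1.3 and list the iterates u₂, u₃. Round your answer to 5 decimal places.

f(1.4) = 0.4772800, f(1.3) = -0.4299143
u₂ = 1.3000000 − (-0.4299143)·(1.3000000 − 1.4000000) / (-0.4299143 − 0.4772800) = 1.3000000 − (0.0429914)/(-0.9071943) = 1.3473894
f(1.3473894) = -0.0160961
u₃ = 1.3473894 − (-0.0160961)·(1.3473894 − 1.3000000) / (-0.0160961 − (-0.4299143)) = 1.3473894 − (-0.0007628)/(0.4138182) = 1.3492327

1.34739, 1.34923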